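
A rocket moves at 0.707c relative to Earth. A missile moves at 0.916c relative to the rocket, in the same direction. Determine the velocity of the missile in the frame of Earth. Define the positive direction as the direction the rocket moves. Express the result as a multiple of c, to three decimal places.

0.985c

With v = 0.707 and u' = 0.916 (in units of c),
u = (u' + v)/(1 + u'v/c²):
u = (0.916 + 0.707) / (1 + 0.916·0.707) = 1.6230/1.6476 = 0.9851
(Galilean addition would give +1.623c, exceeding c.)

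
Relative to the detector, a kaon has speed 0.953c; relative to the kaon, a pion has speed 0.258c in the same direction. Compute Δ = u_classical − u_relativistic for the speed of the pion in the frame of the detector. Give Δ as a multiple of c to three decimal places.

Δ = 0.239c

Galilean: u_cl = 0.258 + 0.953 = 1.2110.
Relativistic: u_rel = (0.258 + 0.953) / (1 + 0.258·0.953) = 1.2110/1.2459 = 0.9720.
Δ = 1.2110 − 0.9720 = 0.2390.
(The classical prediction exceeds c; the relativistic result does not.)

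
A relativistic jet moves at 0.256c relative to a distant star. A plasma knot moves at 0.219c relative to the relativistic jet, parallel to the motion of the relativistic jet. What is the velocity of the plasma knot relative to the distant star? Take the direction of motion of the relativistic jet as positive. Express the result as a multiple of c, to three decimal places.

With v = 0.256 and u' = 0.219 (in units of c),
u = (u' + v)/(1 + u'v/c²):
u = (0.219 + 0.256) / (1 + 0.219·0.256) = 0.4750/1.0561 = 0.4498
(Galilean addition would give +0.475c.)

0.450c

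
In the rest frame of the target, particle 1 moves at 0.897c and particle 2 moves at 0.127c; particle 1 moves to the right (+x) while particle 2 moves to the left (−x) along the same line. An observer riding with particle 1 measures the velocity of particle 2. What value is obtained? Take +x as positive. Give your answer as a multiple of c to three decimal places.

-0.919c

β_A = 0.897, β_B = -0.127.
Transform to A's frame with the inverse velocity-addition law: u' = (u − v)/(1 − uv/c²), taking u = β_B and v = β_A.
u' = (-0.127 − 0.897) / (1 − (0.897)(-0.127)) = -1.0240/1.1139 = -0.9193.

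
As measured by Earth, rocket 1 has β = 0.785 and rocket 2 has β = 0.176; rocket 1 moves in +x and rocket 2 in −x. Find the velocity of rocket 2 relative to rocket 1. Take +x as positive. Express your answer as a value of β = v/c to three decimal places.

β_A = 0.785, β_B = -0.176.
Transform to A's frame with the inverse velocity-addition law: u' = (u − v)/(1 − uv/c²), taking u = β_B and v = β_A.
u' = (-0.176 − 0.785) / (1 − (0.785)(-0.176)) = -0.9610/1.1382 = -0.8443.

β = -0.844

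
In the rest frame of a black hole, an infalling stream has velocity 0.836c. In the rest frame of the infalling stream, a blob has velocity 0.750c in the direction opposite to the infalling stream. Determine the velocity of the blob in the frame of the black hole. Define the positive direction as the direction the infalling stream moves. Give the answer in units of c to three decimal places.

With v = 0.836 and u' = -0.750 (in units of c),
u = (u' + v)/(1 + u'v/c²):
u = (-0.750 + 0.836) / (1 + (-0.750)·0.836) = 0.0860/0.3730 = 0.2306

+0.231c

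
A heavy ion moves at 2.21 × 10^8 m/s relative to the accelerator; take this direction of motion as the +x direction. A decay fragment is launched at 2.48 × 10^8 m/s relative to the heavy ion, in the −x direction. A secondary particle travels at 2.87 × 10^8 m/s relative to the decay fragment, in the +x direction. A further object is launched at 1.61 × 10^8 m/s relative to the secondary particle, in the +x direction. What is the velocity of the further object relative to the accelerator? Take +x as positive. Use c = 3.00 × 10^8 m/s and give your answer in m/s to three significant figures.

+2.94 × 10^8 m/s

Apply u = (u' + v)/(1 + u'v/c²) successively, working outward toward the accelerator.
(Dividing each given speed by c = 3.00 × 10^8 m/s to work in units of c.)
Start: velocity of the heavy ion relative to the accelerator = 0.7367c.
Compose with the decay fragment (u' = -0.827 in the heavy ion frame): u_1 = (-0.827 + 0.737) / (1 + (-0.827)·0.737) = -0.0900/0.3910 = -0.2302.
Compose with the secondary particle (u' = 0.957 in the decay fragment frame): u_2 = (0.957 + (-0.230)) / (1 + 0.957·(-0.230)) = 0.7265/0.7798 = 0.9316.
Compose with the further object (u' = 0.537 in the secondary particle frame): u_3 = (0.537 + 0.932) / (1 + 0.537·0.932) = 1.4683/1.5000 = 0.9789.
So u = 0.9789 × 3.00 × 10^8 m/s.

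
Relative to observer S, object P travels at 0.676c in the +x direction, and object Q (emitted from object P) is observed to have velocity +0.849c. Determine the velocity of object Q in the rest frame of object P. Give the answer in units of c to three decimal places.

+0.406c

Invert the composition law: u' = (u − v)/(1 − uv/c²).
u' = (0.849 − 0.676) / (1 − (0.849)(0.676)) = 0.1730/0.4261 = 0.4060.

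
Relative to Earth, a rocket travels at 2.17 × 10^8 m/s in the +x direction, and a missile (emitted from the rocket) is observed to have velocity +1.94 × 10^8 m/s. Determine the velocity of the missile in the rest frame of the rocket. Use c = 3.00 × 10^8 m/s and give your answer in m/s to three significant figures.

-4.32 × 10^7 m/s

v = 0.723c, u = 0.647c.
Invert the composition law: u' = (u − v)/(1 − uv/c²).
u' = (0.647 − 0.723) / (1 − (0.647)(0.723)) = -0.0767/0.5322 = -0.1440.
u' = -0.1440 × 3.00 × 10^8 m/s.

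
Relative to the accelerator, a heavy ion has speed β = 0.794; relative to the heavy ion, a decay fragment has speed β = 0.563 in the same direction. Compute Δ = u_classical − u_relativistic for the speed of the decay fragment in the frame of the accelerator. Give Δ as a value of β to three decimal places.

Δ = 0.419

Galilean: u_cl = 0.563 + 0.794 = 1.3570.
Relativistic: u_rel = (0.563 + 0.794) / (1 + 0.563·0.794) = 1.3570/1.4470 = 0.9378.
Δ = 1.3570 − 0.9378 = 0.4192.
(The classical prediction exceeds c; the relativistic result does not.)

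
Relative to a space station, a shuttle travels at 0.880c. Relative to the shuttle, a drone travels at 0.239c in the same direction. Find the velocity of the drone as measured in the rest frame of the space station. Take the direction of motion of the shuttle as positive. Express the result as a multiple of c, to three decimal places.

With v = 0.880 and u' = 0.239 (in units of c),
u = (u' + v)/(1 + u'v/c²):
u = (0.239 + 0.880) / (1 + 0.239·0.880) = 1.1190/1.2103 = 0.9245

0.925c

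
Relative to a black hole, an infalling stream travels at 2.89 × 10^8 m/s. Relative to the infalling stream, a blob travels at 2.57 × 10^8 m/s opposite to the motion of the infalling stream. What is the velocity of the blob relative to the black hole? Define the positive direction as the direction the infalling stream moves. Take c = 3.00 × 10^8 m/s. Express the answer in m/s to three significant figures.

+1.83 × 10^8 m/s

In units of c (dividing by 3.00 × 10^8 m/s): v = 0.963, u' = -0.857.
u = (u' + v)/(1 + u'v/c²):
u = (-0.857 + 0.963) / (1 + (-0.857)·0.963) = 0.1067/0.1747 = 0.6104
Converting back: u = 0.6104 × 3.00 × 10^8 m/s.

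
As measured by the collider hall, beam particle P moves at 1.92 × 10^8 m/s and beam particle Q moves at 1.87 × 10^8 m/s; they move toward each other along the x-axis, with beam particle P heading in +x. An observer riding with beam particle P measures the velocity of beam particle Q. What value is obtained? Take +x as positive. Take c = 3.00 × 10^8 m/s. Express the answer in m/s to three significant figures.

-2.71 × 10^8 m/s

β_A = 0.640, β_B = -0.623 (dividing each by c = 3.00 × 10^8 m/s).
Transform to A's frame with the inverse velocity-addition law: u' = (u − v)/(1 − uv/c²), taking u = β_B and v = β_A.
u' = (-0.623 − 0.640) / (1 − (0.640)(-0.623)) = -1.2633/1.3989 = -0.9031.
u' = -0.9031 × 3.00 × 10^8 m/s.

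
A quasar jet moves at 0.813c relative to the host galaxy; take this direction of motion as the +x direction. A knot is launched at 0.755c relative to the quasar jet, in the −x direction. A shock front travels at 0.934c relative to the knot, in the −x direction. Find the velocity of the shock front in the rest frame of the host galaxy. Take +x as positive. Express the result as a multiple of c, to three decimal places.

-0.912c

Apply u = (u' + v)/(1 + u'v/c²) successively, working outward toward the host galaxy.
Start: velocity of the quasar jet relative to the host galaxy = 0.8130c.
Compose with the knot (u' = -0.755 in the quasar jet frame): u_1 = (-0.755 + 0.813) / (1 + (-0.755)·0.813) = 0.0580/0.3862 = 0.1502.
Compose with the shock front (u' = -0.934 in the knot frame): u_2 = (-0.934 + 0.150) / (1 + (-0.934)·0.150) = -0.7838/0.8597 = -0.9117.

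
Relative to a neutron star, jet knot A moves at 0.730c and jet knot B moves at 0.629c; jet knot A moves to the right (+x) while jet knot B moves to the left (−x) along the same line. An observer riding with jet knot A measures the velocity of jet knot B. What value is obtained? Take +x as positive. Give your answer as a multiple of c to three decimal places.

-0.931c

β_A = 0.730, β_B = -0.629.
Transform to A's frame with the inverse velocity-addition law: u' = (u − v)/(1 − uv/c²), taking u = β_B and v = β_A.
u' = (-0.629 − 0.730) / (1 − (0.730)(-0.629)) = -1.3590/1.4592 = -0.9314.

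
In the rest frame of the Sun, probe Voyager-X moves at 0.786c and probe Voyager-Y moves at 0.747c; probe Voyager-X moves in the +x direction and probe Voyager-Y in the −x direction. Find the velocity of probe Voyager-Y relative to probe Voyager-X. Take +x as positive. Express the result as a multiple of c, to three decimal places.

β_A = 0.786, β_B = -0.747.
Transform to A's frame with the inverse velocity-addition law: u' = (u − v)/(1 − uv/c²), taking u = β_B and v = β_A.
u' = (-0.747 − 0.786) / (1 − (0.786)(-0.747)) = -1.5330/1.5871 = -0.9659.

-0.966c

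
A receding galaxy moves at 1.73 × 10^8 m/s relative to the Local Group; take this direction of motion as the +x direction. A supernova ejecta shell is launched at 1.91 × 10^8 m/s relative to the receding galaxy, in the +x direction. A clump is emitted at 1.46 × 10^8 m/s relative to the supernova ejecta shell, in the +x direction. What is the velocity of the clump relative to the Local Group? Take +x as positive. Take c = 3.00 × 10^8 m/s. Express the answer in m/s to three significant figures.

2.88 × 10^8 m/s

Apply u = (u' + v)/(1 + u'v/c²) successively, working outward toward the Local Group.
(Dividing each given speed by c = 3.00 × 10^8 m/s to work in units of c.)
Start: velocity of the receding galaxy relative to the Local Group = 0.5767c.
Compose with the supernova ejecta shell (u' = 0.637 in the receding galaxy frame): u_1 = (0.637 + 0.577) / (1 + 0.637·0.577) = 1.2133/1.3671 = 0.8875.
Compose with the clump (u' = 0.487 in the supernova ejecta shell frame): u_2 = (0.487 + 0.887) / (1 + 0.487·0.887) = 1.3742/1.4319 = 0.9597.
So u = 0.9597 × 3.00 × 10^8 m/s.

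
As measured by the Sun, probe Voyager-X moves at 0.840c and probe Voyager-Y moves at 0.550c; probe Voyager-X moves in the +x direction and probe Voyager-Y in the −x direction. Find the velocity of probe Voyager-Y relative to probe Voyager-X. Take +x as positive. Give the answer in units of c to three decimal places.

β_A = 0.840, β_B = -0.550.
Transform to A's frame with the inverse velocity-addition law: u' = (u − v)/(1 − uv/c²), taking u = β_B and v = β_A.
u' = (-0.550 − 0.840) / (1 − (0.840)(-0.550)) = -1.3900/1.4620 = -0.9508.

-0.951c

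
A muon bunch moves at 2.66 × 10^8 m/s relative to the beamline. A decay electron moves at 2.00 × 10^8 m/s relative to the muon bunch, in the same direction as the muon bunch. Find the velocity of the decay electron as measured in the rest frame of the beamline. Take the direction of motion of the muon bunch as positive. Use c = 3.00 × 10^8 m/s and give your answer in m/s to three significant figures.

2.93 × 10^8 m/s

In units of c (dividing by 3.00 × 10^8 m/s): v = 0.887, u' = 0.667.
u = (u' + v)/(1 + u'v/c²):
u = (0.667 + 0.887) / (1 + 0.667·0.887) = 1.5533/1.5911 = 0.9763
Converting back: u = 0.9763 × 3.00 × 10^8 m/s.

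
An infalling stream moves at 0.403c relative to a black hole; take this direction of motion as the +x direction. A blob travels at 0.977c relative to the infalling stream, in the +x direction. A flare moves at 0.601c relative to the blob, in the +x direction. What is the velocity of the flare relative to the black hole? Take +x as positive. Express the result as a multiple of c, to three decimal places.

0.998c

Apply u = (u' + v)/(1 + u'v/c²) successively, working outward toward the black hole.
Start: velocity of the infalling stream relative to the black hole = 0.4030c.
Compose with the blob (u' = 0.977 in the infalling stream frame): u_1 = (0.977 + 0.403) / (1 + 0.977·0.403) = 1.3800/1.3937 = 0.9901.
Compose with the flare (u' = 0.601 in the blob frame): u_2 = (0.601 + 0.990) / (1 + 0.601·0.990) = 1.5911/1.5951 = 0.9975.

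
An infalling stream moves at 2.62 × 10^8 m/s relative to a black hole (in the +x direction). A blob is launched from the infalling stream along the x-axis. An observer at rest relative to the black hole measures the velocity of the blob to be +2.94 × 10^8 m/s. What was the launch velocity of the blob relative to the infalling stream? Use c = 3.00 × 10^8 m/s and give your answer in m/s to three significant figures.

+2.22 × 10^8 m/s

v = 0.873c, u = 0.980c.
Invert the composition law: u' = (u − v)/(1 − uv/c²).
u' = (0.980 − 0.873) / (1 − (0.980)(0.873)) = 0.1067/0.1441 = 0.7401.
u' = 0.7401 × 3.00 × 10^8 m/s.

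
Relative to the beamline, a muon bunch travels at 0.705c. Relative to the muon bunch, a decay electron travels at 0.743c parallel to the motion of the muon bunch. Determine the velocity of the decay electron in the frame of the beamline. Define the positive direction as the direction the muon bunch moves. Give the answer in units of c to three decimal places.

With v = 0.705 and u' = 0.743 (in units of c),
u = (u' + v)/(1 + u'v/c²):
u = (0.743 + 0.705) / (1 + 0.743·0.705) = 1.4480/1.5238 = 0.9502

0.950c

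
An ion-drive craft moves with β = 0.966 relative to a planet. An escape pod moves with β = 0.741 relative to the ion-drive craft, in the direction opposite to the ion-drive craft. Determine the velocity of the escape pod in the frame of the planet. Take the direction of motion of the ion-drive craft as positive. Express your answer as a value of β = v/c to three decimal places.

β = +0.792

With v = 0.966 and u' = -0.741 (in units of c),
u = (u' + v)/(1 + u'v/c²):
u = (-0.741 + 0.966) / (1 + (-0.741)·0.966) = 0.2250/0.2842 = 0.7917
(Galilean addition would give +0.225c.)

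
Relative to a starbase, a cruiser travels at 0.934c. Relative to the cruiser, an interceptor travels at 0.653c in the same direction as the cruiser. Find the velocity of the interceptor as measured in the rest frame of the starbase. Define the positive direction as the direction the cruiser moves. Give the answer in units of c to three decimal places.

0.986c

With v = 0.934 and u' = 0.653 (in units of c),
u = (u' + v)/(1 + u'v/c²):
u = (0.653 + 0.934) / (1 + 0.653·0.934) = 1.5870/1.6099 = 0.9858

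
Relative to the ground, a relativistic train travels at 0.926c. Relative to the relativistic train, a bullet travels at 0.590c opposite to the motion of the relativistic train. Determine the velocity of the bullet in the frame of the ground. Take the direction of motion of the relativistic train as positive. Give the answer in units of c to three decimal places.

With v = 0.926 and u' = -0.590 (in units of c),
u = (u' + v)/(1 + u'v/c²):
u = (-0.590 + 0.926) / (1 + (-0.590)·0.926) = 0.3360/0.4537 = 0.7406

+0.741c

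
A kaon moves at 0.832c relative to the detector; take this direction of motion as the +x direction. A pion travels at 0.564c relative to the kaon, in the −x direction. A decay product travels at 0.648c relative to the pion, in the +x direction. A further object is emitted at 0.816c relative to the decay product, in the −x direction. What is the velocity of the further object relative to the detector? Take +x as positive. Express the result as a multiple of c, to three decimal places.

+0.181c

Apply u = (u' + v)/(1 + u'v/c²) successively, working outward toward the detector.
Start: velocity of the kaon relative to the detector = 0.8320c.
Compose with the pion (u' = -0.564 in the kaon frame): u_1 = (-0.564 + 0.832) / (1 + (-0.564)·0.832) = 0.2680/0.5308 = 0.5049.
Compose with the decay product (u' = 0.648 in the pion frame): u_2 = (0.648 + 0.505) / (1 + 0.648·0.505) = 1.1529/1.3272 = 0.8687.
Compose with the further object (u' = -0.816 in the decay product frame): u_3 = (-0.816 + 0.869) / (1 + (-0.816)·0.869) = 0.0527/0.2911 = 0.1810.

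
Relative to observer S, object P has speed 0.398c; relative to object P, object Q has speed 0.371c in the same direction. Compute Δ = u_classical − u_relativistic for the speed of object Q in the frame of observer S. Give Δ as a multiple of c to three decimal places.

Δ = 0.099c

Galilean: u_cl = 0.371 + 0.398 = 0.7690.
Relativistic: u_rel = (0.371 + 0.398) / (1 + 0.371·0.398) = 0.7690/1.1477 = 0.6701.
Δ = 0.7690 − 0.6701 = 0.0989.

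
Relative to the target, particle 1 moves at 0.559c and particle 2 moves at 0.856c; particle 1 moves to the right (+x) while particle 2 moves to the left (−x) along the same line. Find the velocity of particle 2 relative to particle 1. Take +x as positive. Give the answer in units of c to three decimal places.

-0.957c

β_A = 0.559, β_B = -0.856.
Transform to A's frame with the inverse velocity-addition law: u' = (u − v)/(1 − uv/c²), taking u = β_B and v = β_A.
u' = (-0.856 − 0.559) / (1 − (0.559)(-0.856)) = -1.4150/1.4785 = -0.9570.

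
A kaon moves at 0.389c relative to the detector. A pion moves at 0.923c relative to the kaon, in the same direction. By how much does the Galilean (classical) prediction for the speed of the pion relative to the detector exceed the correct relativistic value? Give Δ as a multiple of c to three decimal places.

Δ = 0.347c

Galilean: u_cl = 0.923 + 0.389 = 1.3120.
Relativistic: u_rel = (0.923 + 0.389) / (1 + 0.923·0.389) = 1.3120/1.3590 = 0.9654.
Δ = 1.3120 − 0.9654 = 0.3466.
(The classical prediction exceeds c; the relativistic result does not.)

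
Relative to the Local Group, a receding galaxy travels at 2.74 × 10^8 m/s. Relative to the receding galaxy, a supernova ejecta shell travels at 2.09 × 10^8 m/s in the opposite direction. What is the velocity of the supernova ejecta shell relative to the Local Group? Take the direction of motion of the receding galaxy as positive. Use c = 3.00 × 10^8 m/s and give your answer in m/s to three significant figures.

+1.79 × 10^8 m/s

In units of c (dividing by 3.00 × 10^8 m/s): v = 0.913, u' = -0.697.
u = (u' + v)/(1 + u'v/c²):
u = (-0.697 + 0.913) / (1 + (-0.697)·0.913) = 0.2167/0.3637 = 0.5957
Converting back: u = 0.5957 × 3.00 × 10^8 m/s.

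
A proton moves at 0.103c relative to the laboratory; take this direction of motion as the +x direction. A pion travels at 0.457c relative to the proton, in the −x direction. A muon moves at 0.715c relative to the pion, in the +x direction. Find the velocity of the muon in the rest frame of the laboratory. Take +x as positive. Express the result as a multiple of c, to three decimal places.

Apply u = (u' + v)/(1 + u'v/c²) successively, working outward toward the laboratory.
Start: velocity of the proton relative to the laboratory = 0.1030c.
Compose with the pion (u' = -0.457 in the proton frame): u_1 = (-0.457 + 0.103) / (1 + (-0.457)·0.103) = -0.3540/0.9529 = -0.3715.
Compose with the muon (u' = 0.715 in the pion frame): u_2 = (0.715 + (-0.371)) / (1 + 0.715·(-0.371)) = 0.3435/0.7344 = 0.4678.

+0.468c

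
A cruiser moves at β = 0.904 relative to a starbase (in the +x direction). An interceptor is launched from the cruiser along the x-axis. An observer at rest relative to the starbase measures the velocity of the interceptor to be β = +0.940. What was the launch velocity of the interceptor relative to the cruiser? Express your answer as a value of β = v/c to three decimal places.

Invert the composition law: u' = (u − v)/(1 − uv/c²).
u' = (0.940 − 0.904) / (1 − (0.940)(0.904)) = 0.0360/0.1502 = 0.2396.

β = +0.240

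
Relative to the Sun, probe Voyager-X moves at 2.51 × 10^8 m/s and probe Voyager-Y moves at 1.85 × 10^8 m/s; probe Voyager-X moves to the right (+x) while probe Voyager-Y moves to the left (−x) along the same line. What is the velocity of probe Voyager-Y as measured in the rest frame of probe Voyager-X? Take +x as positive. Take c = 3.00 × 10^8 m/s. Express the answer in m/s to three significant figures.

-2.88 × 10^8 m/s

β_A = 0.837, β_B = -0.617 (dividing each by c = 3.00 × 10^8 m/s).
Transform to A's frame with the inverse velocity-addition law: u' = (u − v)/(1 − uv/c²), taking u = β_B and v = β_A.
u' = (-0.617 − 0.837) / (1 − (0.837)(-0.617)) = -1.4533/1.5159 = -0.9587.
u' = -0.9587 × 3.00 × 10^8 m/s.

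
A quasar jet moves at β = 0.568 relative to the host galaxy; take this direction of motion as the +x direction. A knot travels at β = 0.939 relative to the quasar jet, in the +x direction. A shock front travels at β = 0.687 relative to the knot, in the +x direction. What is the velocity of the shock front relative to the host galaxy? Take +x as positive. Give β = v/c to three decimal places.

β = 0.997

Apply u = (u' + v)/(1 + u'v/c²) successively, working outward toward the host galaxy.
Start: velocity of the quasar jet relative to the host galaxy = 0.5680c.
Compose with the knot (u' = 0.939 in the quasar jet frame): u_1 = (0.939 + 0.568) / (1 + 0.939·0.568) = 1.5070/1.5334 = 0.9828.
Compose with the shock front (u' = 0.687 in the knot frame): u_2 = (0.687 + 0.983) / (1 + 0.687·0.983) = 1.6698/1.6752 = 0.9968.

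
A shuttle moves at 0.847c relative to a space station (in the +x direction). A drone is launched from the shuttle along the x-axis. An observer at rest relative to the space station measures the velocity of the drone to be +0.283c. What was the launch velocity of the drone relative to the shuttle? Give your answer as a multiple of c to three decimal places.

-0.742c

Invert the composition law: u' = (u − v)/(1 − uv/c²).
u' = (0.283 − 0.847) / (1 − (0.283)(0.847)) = -0.5640/0.7603 = -0.7418.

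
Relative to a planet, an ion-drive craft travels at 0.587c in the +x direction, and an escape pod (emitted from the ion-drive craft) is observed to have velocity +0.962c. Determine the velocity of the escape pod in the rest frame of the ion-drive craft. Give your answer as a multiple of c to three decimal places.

+0.861c

Invert the composition law: u' = (u − v)/(1 − uv/c²).
u' = (0.962 − 0.587) / (1 − (0.962)(0.587)) = 0.3750/0.4353 = 0.8615.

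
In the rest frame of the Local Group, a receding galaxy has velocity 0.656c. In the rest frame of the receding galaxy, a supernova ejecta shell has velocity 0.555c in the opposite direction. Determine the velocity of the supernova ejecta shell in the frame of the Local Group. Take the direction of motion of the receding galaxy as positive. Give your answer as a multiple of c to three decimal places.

With v = 0.656 and u' = -0.555 (in units of c),
u = (u' + v)/(1 + u'v/c²):
u = (-0.555 + 0.656) / (1 + (-0.555)·0.656) = 0.1010/0.6359 = 0.1588
(Galilean addition would give +0.101c.)

+0.159c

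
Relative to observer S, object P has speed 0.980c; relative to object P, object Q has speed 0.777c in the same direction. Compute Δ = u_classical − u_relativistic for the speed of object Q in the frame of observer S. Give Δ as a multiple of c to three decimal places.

Galilean: u_cl = 0.777 + 0.980 = 1.7570.
Relativistic: u_rel = (0.777 + 0.980) / (1 + 0.777·0.980) = 1.7570/1.7615 = 0.9975.
Δ = 1.7570 − 0.9975 = 0.7595.
(The classical prediction exceeds c; the relativistic result does not.)

Δ = 0.760c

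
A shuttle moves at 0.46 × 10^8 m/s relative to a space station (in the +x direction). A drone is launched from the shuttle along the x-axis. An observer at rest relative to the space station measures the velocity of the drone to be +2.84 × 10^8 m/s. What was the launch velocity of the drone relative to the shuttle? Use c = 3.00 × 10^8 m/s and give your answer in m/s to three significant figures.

+2.78 × 10^8 m/s

v = 0.153c, u = 0.947c.
Invert the composition law: u' = (u − v)/(1 − uv/c²).
u' = (0.947 − 0.153) / (1 − (0.947)(0.153)) = 0.7933/0.8548 = 0.9280.
u' = 0.9280 × 3.00 × 10^8 m/s.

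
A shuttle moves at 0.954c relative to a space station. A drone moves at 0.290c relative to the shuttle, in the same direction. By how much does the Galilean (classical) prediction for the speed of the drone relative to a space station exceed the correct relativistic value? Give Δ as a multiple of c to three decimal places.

Δ = 0.270c

Galilean: u_cl = 0.290 + 0.954 = 1.2440.
Relativistic: u_rel = (0.290 + 0.954) / (1 + 0.290·0.954) = 1.2440/1.2767 = 0.9744.
Δ = 1.2440 − 0.9744 = 0.2696.
(The classical prediction exceeds c; the relativistic result does not.)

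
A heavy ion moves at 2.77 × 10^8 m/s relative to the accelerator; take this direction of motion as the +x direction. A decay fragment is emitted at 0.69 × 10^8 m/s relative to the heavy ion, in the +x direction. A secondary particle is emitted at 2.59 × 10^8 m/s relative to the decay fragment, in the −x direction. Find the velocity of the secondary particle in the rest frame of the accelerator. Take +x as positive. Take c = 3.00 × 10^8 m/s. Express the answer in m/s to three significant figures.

Apply u = (u' + v)/(1 + u'v/c²) successively, working outward toward the accelerator.
(Dividing each given speed by c = 3.00 × 10^8 m/s to work in units of c.)
Start: velocity of the heavy ion relative to the accelerator = 0.9233c.
Compose with the decay fragment (u' = 0.230 in the heavy ion frame): u_1 = (0.230 + 0.923) / (1 + 0.230·0.923) = 1.1533/1.2124 = 0.9513.
Compose with the secondary particle (u' = -0.863 in the decay fragment frame): u_2 = (-0.863 + 0.951) / (1 + (-0.863)·0.951) = 0.0880/0.1787 = 0.4923.
So u = 0.4923 × 3.00 × 10^8 m/s.

+1.48 × 10^8 m/s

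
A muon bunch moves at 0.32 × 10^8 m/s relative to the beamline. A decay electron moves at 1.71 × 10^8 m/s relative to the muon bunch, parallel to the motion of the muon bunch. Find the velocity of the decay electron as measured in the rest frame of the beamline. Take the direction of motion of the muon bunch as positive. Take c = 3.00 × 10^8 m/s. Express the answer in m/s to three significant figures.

In units of c (dividing by 3.00 × 10^8 m/s): v = 0.107, u' = 0.570.
u = (u' + v)/(1 + u'v/c²):
u = (0.570 + 0.107) / (1 + 0.570·0.107) = 0.6767/1.0608 = 0.6379
Converting back: u = 0.6379 × 3.00 × 10^8 m/s.

1.91 × 10^8 m/s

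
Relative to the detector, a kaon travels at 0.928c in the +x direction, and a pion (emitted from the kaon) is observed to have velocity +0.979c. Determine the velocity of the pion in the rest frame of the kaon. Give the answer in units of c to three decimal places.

+0.557c

Invert the composition law: u' = (u − v)/(1 − uv/c²).
u' = (0.979 − 0.928) / (1 − (0.979)(0.928)) = 0.0510/0.0915 = 0.5575.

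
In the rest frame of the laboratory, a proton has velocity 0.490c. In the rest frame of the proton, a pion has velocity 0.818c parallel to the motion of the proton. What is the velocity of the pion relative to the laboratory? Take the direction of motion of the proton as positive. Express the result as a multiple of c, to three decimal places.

With v = 0.490 and u' = 0.818 (in units of c),
u = (u' + v)/(1 + u'v/c²):
u = (0.818 + 0.490) / (1 + 0.818·0.490) = 1.3080/1.4008 = 0.9337
(Galilean addition would give +1.308c, exceeding c.)

0.934c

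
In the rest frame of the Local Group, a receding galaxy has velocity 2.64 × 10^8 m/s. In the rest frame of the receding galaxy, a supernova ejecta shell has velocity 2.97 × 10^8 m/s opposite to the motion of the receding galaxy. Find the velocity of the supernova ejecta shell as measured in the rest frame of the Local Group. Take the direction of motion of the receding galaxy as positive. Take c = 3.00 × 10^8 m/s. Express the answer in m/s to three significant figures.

-2.56 × 10^8 m/s

In units of c (dividing by 3.00 × 10^8 m/s): v = 0.880, u' = -0.990.
u = (u' + v)/(1 + u'v/c²):
u = (-0.990 + 0.880) / (1 + (-0.990)·0.880) = -0.1100/0.1288 = -0.8540
(Galilean addition would give -0.110c.)
Converting back: u = -0.8540 × 3.00 × 10^8 m/s.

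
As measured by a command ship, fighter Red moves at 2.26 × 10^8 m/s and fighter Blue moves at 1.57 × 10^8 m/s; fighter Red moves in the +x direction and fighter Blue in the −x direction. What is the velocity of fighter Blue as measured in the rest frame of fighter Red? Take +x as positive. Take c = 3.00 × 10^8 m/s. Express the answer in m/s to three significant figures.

β_A = 0.753, β_B = -0.523 (dividing each by c = 3.00 × 10^8 m/s).
Transform to A's frame with the inverse velocity-addition law: u' = (u − v)/(1 − uv/c²), taking u = β_B and v = β_A.
u' = (-0.523 − 0.753) / (1 − (0.753)(-0.523)) = -1.2767/1.3942 = -0.9157.
u' = -0.9157 × 3.00 × 10^8 m/s.

-2.75 × 10^8 m/s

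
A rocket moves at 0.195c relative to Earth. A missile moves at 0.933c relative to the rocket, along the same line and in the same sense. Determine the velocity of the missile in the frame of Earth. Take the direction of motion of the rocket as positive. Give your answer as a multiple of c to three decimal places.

With v = 0.195 and u' = 0.933 (in units of c),
u = (u' + v)/(1 + u'v/c²):
u = (0.933 + 0.195) / (1 + 0.933·0.195) = 1.1280/1.1819 = 0.9544
(Galilean addition would give +1.128c, exceeding c.)

0.954c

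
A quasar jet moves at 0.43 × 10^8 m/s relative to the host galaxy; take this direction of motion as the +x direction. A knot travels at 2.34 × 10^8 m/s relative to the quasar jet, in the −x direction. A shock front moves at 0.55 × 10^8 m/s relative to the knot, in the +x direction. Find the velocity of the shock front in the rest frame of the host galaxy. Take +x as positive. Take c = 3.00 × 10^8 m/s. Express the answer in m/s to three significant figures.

-1.84 × 10^8 m/s

Apply u = (u' + v)/(1 + u'v/c²) successively, working outward toward the host galaxy.
(Dividing each given speed by c = 3.00 × 10^8 m/s to work in units of c.)
Start: velocity of the quasar jet relative to the host galaxy = 0.1433c.
Compose with the knot (u' = -0.780 in the quasar jet frame): u_1 = (-0.780 + 0.143) / (1 + (-0.780)·0.143) = -0.6367/0.8882 = -0.7168.
Compose with the shock front (u' = 0.183 in the knot frame): u_2 = (0.183 + (-0.717)) / (1 + 0.183·(-0.717)) = -0.5335/0.8686 = -0.6142.
So u = -0.6142 × 3.00 × 10^8 m/s.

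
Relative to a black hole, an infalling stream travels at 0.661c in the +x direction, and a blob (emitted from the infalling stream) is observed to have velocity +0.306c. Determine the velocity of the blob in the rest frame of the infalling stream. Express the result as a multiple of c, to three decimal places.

-0.445c

Invert the composition law: u' = (u − v)/(1 − uv/c²).
u' = (0.306 − 0.661) / (1 − (0.306)(0.661)) = -0.3550/0.7977 = -0.4450.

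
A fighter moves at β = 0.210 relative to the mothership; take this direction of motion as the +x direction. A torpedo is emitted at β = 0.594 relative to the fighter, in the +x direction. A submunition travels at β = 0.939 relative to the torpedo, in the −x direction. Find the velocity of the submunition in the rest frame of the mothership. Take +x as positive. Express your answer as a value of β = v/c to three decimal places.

Apply u = (u' + v)/(1 + u'v/c²) successively, working outward toward the mothership.
Start: velocity of the fighter relative to the mothership = 0.2100c.
Compose with the torpedo (u' = 0.594 in the fighter frame): u_1 = (0.594 + 0.210) / (1 + 0.594·0.210) = 0.8040/1.1247 = 0.7148.
Compose with the submunition (u' = -0.939 in the torpedo frame): u_2 = (-0.939 + 0.715) / (1 + (-0.939)·0.715) = -0.2242/0.3288 = -0.6818.

β = -0.682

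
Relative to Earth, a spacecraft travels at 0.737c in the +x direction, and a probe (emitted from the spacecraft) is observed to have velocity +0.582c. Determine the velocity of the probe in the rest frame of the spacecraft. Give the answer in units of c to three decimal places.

Invert the composition law: u' = (u − v)/(1 − uv/c²).
u' = (0.582 − 0.737) / (1 − (0.582)(0.737)) = -0.1550/0.5711 = -0.2714.

-0.271c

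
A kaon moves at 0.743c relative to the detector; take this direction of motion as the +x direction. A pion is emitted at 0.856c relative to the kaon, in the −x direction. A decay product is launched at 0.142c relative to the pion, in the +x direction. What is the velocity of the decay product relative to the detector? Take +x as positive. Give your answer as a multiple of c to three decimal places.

-0.176c

Apply u = (u' + v)/(1 + u'v/c²) successively, working outward toward the detector.
Start: velocity of the kaon relative to the detector = 0.7430c.
Compose with the pion (u' = -0.856 in the kaon frame): u_1 = (-0.856 + 0.743) / (1 + (-0.856)·0.743) = -0.1130/0.3640 = -0.3104.
Compose with the decay product (u' = 0.142 in the pion frame): u_2 = (0.142 + (-0.310)) / (1 + 0.142·(-0.310)) = -0.1684/0.9559 = -0.1762.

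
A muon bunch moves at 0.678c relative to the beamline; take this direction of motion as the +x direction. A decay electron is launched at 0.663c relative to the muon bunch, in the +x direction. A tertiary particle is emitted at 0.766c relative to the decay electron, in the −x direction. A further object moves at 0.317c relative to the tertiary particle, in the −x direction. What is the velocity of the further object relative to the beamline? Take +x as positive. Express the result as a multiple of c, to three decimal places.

Apply u = (u' + v)/(1 + u'v/c²) successively, working outward toward the beamline.
Start: velocity of the muon bunch relative to the beamline = 0.6780c.
Compose with the decay electron (u' = 0.663 in the muon bunch frame): u_1 = (0.663 + 0.678) / (1 + 0.663·0.678) = 1.3410/1.4495 = 0.9251.
Compose with the tertiary particle (u' = -0.766 in the decay electron frame): u_2 = (-0.766 + 0.925) / (1 + (-0.766)·0.925) = 0.1591/0.2913 = 0.5462.
Compose with the further object (u' = -0.317 in the tertiary particle frame): u_3 = (-0.317 + 0.546) / (1 + (-0.317)·0.546) = 0.2292/0.8268 = 0.2772.

+0.277c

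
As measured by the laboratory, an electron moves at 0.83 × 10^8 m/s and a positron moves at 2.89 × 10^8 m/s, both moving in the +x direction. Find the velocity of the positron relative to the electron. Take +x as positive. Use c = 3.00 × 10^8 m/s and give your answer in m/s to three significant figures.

β_A = 0.277, β_B = 0.963 (dividing each by c = 3.00 × 10^8 m/s).
Transform to A's frame with the inverse velocity-addition law: u' = (u − v)/(1 − uv/c²), taking u = β_B and v = β_A.
u' = (0.963 − 0.277) / (1 − (0.277)(0.963)) = 0.6867/0.7335 = 0.9362.
u' = 0.9362 × 3.00 × 10^8 m/s.

+2.81 × 10^8 m/s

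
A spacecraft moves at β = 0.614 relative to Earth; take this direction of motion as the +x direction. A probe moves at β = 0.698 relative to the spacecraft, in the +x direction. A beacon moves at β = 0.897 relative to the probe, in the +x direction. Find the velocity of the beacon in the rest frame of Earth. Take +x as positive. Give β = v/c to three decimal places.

Apply u = (u' + v)/(1 + u'v/c²) successively, working outward toward Earth.
Start: velocity of the spacecraft relative to Earth = 0.6140c.
Compose with the probe (u' = 0.698 in the spacecraft frame): u_1 = (0.698 + 0.614) / (1 + 0.698·0.614) = 1.3120/1.4286 = 0.9184.
Compose with the beacon (u' = 0.897 in the probe frame): u_2 = (0.897 + 0.918) / (1 + 0.897·0.918) = 1.8154/1.8238 = 0.9954.

β = 0.995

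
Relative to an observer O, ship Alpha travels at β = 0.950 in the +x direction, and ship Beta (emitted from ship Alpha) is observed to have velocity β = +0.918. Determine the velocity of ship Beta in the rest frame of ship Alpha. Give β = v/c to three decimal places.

β = -0.250

Invert the composition law: u' = (u − v)/(1 − uv/c²).
u' = (0.918 − 0.950) / (1 − (0.918)(0.950)) = -0.0320/0.1279 = -0.2502.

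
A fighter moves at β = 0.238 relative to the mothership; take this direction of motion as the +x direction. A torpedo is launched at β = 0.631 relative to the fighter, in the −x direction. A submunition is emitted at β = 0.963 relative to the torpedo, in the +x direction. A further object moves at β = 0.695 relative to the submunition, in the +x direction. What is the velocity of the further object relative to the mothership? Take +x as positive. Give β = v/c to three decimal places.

Apply u = (u' + v)/(1 + u'v/c²) successively, working outward toward the mothership.
Start: velocity of the fighter relative to the mothership = 0.2380c.
Compose with the torpedo (u' = -0.631 in the fighter frame): u_1 = (-0.631 + 0.238) / (1 + (-0.631)·0.238) = -0.3930/0.8498 = -0.4624.
Compose with the submunition (u' = 0.963 in the torpedo frame): u_2 = (0.963 + (-0.462)) / (1 + 0.963·(-0.462)) = 0.5006/0.5547 = 0.9024.
Compose with the further object (u' = 0.695 in the submunition frame): u_3 = (0.695 + 0.902) / (1 + 0.695·0.902) = 1.5974/1.6272 = 0.9817.

β = +0.982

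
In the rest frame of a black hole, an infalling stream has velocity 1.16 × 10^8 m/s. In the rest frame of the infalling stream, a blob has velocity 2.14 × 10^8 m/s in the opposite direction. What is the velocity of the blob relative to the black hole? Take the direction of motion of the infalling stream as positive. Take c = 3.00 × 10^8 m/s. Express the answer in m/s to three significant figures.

-1.35 × 10^8 m/s

In units of c (dividing by 3.00 × 10^8 m/s): v = 0.387, u' = -0.713.
u = (u' + v)/(1 + u'v/c²):
u = (-0.713 + 0.387) / (1 + (-0.713)·0.387) = -0.3267/0.7242 = -0.4511
(Galilean addition would give -0.327c.)
Converting back: u = -0.4511 × 3.00 × 10^8 m/s.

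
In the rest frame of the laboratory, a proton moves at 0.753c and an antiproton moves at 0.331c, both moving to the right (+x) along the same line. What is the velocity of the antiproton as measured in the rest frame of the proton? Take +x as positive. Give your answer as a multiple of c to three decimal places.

β_A = 0.753, β_B = 0.331.
Transform to A's frame with the inverse velocity-addition law: u' = (u − v)/(1 − uv/c²), taking u = β_B and v = β_A.
u' = (0.331 − 0.753) / (1 − (0.753)(0.331)) = -0.4220/0.7508 = -0.5621.

-0.562c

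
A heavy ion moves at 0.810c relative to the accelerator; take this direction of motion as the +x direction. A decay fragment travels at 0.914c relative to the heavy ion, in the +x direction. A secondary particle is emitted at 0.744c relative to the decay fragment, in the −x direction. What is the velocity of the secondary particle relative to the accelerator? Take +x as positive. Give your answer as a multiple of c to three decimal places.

+0.938c

Apply u = (u' + v)/(1 + u'v/c²) successively, working outward toward the accelerator.
Start: velocity of the heavy ion relative to the accelerator = 0.8100c.
Compose with the decay fragment (u' = 0.914 in the heavy ion frame): u_1 = (0.914 + 0.810) / (1 + 0.914·0.810) = 1.7240/1.7403 = 0.9906.
Compose with the secondary particle (u' = -0.744 in the decay fragment frame): u_2 = (-0.744 + 0.991) / (1 + (-0.744)·0.991) = 0.2466/0.2630 = 0.9377.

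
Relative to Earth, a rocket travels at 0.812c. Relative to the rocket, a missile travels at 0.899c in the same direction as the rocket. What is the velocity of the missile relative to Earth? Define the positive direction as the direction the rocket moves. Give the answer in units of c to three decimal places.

With v = 0.812 and u' = 0.899 (in units of c),
u = (u' + v)/(1 + u'v/c²):
u = (0.899 + 0.812) / (1 + 0.899·0.812) = 1.7110/1.7300 = 0.9890
(Galilean addition would give +1.711c, exceeding c.)

0.989c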